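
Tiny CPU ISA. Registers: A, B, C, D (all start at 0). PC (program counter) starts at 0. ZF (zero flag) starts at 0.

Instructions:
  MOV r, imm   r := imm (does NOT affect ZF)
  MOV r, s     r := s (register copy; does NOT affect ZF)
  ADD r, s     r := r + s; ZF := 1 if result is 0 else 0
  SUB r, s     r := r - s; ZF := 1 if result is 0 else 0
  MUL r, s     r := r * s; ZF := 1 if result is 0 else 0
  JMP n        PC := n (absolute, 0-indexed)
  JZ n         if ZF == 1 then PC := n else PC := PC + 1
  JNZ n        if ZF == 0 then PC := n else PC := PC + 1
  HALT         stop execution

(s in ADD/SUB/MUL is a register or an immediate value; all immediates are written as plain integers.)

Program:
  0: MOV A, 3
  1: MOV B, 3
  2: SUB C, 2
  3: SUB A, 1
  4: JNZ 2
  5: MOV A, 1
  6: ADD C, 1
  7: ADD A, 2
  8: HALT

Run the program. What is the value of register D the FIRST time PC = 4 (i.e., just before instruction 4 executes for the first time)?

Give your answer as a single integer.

Step 1: PC=0 exec 'MOV A, 3'. After: A=3 B=0 C=0 D=0 ZF=0 PC=1
Step 2: PC=1 exec 'MOV B, 3'. After: A=3 B=3 C=0 D=0 ZF=0 PC=2
Step 3: PC=2 exec 'SUB C, 2'. After: A=3 B=3 C=-2 D=0 ZF=0 PC=3
Step 4: PC=3 exec 'SUB A, 1'. After: A=2 B=3 C=-2 D=0 ZF=0 PC=4
First time PC=4: D=0

0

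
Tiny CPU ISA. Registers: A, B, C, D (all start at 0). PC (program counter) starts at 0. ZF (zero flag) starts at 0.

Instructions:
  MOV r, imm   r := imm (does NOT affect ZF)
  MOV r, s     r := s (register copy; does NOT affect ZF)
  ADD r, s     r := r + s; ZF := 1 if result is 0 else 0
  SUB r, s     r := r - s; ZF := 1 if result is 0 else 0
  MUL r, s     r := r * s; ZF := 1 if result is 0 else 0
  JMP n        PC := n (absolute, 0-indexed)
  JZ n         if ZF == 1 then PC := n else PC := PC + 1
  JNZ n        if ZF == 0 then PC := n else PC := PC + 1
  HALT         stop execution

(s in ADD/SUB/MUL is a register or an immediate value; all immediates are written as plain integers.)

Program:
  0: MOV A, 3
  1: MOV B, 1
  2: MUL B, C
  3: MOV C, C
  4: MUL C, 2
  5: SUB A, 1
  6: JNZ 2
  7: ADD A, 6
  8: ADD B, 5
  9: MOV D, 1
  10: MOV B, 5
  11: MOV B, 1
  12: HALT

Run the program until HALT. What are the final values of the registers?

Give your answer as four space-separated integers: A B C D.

Step 1: PC=0 exec 'MOV A, 3'. After: A=3 B=0 C=0 D=0 ZF=0 PC=1
Step 2: PC=1 exec 'MOV B, 1'. After: A=3 B=1 C=0 D=0 ZF=0 PC=2
Step 3: PC=2 exec 'MUL B, C'. After: A=3 B=0 C=0 D=0 ZF=1 PC=3
Step 4: PC=3 exec 'MOV C, C'. After: A=3 B=0 C=0 D=0 ZF=1 PC=4
Step 5: PC=4 exec 'MUL C, 2'. After: A=3 B=0 C=0 D=0 ZF=1 PC=5
Step 6: PC=5 exec 'SUB A, 1'. After: A=2 B=0 C=0 D=0 ZF=0 PC=6
Step 7: PC=6 exec 'JNZ 2'. After: A=2 B=0 C=0 D=0 ZF=0 PC=2
Step 8: PC=2 exec 'MUL B, C'. After: A=2 B=0 C=0 D=0 ZF=1 PC=3
Step 9: PC=3 exec 'MOV C, C'. After: A=2 B=0 C=0 D=0 ZF=1 PC=4
Step 10: PC=4 exec 'MUL C, 2'. After: A=2 B=0 C=0 D=0 ZF=1 PC=5
Step 11: PC=5 exec 'SUB A, 1'. After: A=1 B=0 C=0 D=0 ZF=0 PC=6
Step 12: PC=6 exec 'JNZ 2'. After: A=1 B=0 C=0 D=0 ZF=0 PC=2
Step 13: PC=2 exec 'MUL B, C'. After: A=1 B=0 C=0 D=0 ZF=1 PC=3
Step 14: PC=3 exec 'MOV C, C'. After: A=1 B=0 C=0 D=0 ZF=1 PC=4
Step 15: PC=4 exec 'MUL C, 2'. After: A=1 B=0 C=0 D=0 ZF=1 PC=5
Step 16: PC=5 exec 'SUB A, 1'. After: A=0 B=0 C=0 D=0 ZF=1 PC=6
Step 17: PC=6 exec 'JNZ 2'. After: A=0 B=0 C=0 D=0 ZF=1 PC=7
Step 18: PC=7 exec 'ADD A, 6'. After: A=6 B=0 C=0 D=0 ZF=0 PC=8
Step 19: PC=8 exec 'ADD B, 5'. After: A=6 B=5 C=0 D=0 ZF=0 PC=9
Step 20: PC=9 exec 'MOV D, 1'. After: A=6 B=5 C=0 D=1 ZF=0 PC=10
Step 21: PC=10 exec 'MOV B, 5'. After: A=6 B=5 C=0 D=1 ZF=0 PC=11
Step 22: PC=11 exec 'MOV B, 1'. After: A=6 B=1 C=0 D=1 ZF=0 PC=12
Step 23: PC=12 exec 'HALT'. After: A=6 B=1 C=0 D=1 ZF=0 PC=12 HALTED

Answer: 6 1 0 1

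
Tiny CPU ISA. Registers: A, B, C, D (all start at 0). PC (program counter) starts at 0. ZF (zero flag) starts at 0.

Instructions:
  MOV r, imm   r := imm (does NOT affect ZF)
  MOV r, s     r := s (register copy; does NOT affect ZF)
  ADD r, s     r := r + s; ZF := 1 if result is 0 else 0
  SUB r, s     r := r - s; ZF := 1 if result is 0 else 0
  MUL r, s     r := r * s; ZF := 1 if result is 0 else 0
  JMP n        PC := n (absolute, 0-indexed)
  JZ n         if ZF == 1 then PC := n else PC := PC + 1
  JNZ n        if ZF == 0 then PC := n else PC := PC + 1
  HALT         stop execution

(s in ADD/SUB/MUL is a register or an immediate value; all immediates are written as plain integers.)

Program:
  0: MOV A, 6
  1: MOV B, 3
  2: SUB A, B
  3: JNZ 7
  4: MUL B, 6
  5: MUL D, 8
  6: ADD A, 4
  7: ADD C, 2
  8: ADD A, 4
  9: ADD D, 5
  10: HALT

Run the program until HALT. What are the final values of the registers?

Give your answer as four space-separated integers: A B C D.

Step 1: PC=0 exec 'MOV A, 6'. After: A=6 B=0 C=0 D=0 ZF=0 PC=1
Step 2: PC=1 exec 'MOV B, 3'. After: A=6 B=3 C=0 D=0 ZF=0 PC=2
Step 3: PC=2 exec 'SUB A, B'. After: A=3 B=3 C=0 D=0 ZF=0 PC=3
Step 4: PC=3 exec 'JNZ 7'. After: A=3 B=3 C=0 D=0 ZF=0 PC=7
Step 5: PC=7 exec 'ADD C, 2'. After: A=3 B=3 C=2 D=0 ZF=0 PC=8
Step 6: PC=8 exec 'ADD A, 4'. After: A=7 B=3 C=2 D=0 ZF=0 PC=9
Step 7: PC=9 exec 'ADD D, 5'. After: A=7 B=3 C=2 D=5 ZF=0 PC=10
Step 8: PC=10 exec 'HALT'. After: A=7 B=3 C=2 D=5 ZF=0 PC=10 HALTED

Answer: 7 3 2 5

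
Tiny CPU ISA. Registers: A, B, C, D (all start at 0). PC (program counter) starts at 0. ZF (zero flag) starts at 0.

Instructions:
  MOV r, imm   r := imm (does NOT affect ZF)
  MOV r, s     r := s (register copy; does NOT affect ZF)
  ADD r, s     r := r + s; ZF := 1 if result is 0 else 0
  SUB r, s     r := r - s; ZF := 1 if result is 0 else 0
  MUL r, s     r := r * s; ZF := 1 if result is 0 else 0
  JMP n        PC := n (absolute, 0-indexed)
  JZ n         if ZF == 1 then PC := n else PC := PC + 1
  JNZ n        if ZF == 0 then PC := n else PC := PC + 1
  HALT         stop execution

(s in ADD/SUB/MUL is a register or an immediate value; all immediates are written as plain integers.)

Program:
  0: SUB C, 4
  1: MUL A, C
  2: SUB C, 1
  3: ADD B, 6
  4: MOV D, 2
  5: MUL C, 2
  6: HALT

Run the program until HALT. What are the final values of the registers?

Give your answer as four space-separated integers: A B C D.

Step 1: PC=0 exec 'SUB C, 4'. After: A=0 B=0 C=-4 D=0 ZF=0 PC=1
Step 2: PC=1 exec 'MUL A, C'. After: A=0 B=0 C=-4 D=0 ZF=1 PC=2
Step 3: PC=2 exec 'SUB C, 1'. After: A=0 B=0 C=-5 D=0 ZF=0 PC=3
Step 4: PC=3 exec 'ADD B, 6'. After: A=0 B=6 C=-5 D=0 ZF=0 PC=4
Step 5: PC=4 exec 'MOV D, 2'. After: A=0 B=6 C=-5 D=2 ZF=0 PC=5
Step 6: PC=5 exec 'MUL C, 2'. After: A=0 B=6 C=-10 D=2 ZF=0 PC=6
Step 7: PC=6 exec 'HALT'. After: A=0 B=6 C=-10 D=2 ZF=0 PC=6 HALTED

Answer: 0 6 -10 2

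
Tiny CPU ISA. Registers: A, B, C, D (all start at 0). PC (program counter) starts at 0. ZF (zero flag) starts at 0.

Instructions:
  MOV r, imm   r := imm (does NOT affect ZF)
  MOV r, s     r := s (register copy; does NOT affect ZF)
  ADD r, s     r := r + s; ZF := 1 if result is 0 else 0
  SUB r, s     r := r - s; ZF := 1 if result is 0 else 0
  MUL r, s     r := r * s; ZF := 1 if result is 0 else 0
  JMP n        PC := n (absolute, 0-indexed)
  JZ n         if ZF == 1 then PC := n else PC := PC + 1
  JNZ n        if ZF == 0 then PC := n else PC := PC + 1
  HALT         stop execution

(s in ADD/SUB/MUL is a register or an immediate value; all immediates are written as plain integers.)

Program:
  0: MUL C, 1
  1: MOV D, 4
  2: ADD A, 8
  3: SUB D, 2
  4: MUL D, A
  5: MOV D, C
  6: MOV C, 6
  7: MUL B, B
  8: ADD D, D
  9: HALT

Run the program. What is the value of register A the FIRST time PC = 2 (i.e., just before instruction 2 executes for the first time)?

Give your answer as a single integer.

Step 1: PC=0 exec 'MUL C, 1'. After: A=0 B=0 C=0 D=0 ZF=1 PC=1
Step 2: PC=1 exec 'MOV D, 4'. After: A=0 B=0 C=0 D=4 ZF=1 PC=2
First time PC=2: A=0

0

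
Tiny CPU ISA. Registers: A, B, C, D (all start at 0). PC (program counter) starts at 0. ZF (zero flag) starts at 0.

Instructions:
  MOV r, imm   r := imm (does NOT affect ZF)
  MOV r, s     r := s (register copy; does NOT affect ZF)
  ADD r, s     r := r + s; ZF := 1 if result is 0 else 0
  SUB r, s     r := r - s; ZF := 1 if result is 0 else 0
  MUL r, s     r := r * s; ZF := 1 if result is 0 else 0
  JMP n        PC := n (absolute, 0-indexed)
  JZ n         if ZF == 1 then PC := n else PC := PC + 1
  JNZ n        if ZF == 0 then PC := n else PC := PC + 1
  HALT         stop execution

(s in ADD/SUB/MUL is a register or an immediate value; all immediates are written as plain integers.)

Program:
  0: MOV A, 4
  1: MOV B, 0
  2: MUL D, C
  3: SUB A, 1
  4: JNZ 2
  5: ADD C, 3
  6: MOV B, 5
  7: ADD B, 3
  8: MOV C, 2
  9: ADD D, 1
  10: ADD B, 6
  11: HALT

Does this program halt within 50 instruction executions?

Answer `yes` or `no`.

Step 1: PC=0 exec 'MOV A, 4'. After: A=4 B=0 C=0 D=0 ZF=0 PC=1
Step 2: PC=1 exec 'MOV B, 0'. After: A=4 B=0 C=0 D=0 ZF=0 PC=2
Step 3: PC=2 exec 'MUL D, C'. After: A=4 B=0 C=0 D=0 ZF=1 PC=3
Step 4: PC=3 exec 'SUB A, 1'. After: A=3 B=0 C=0 D=0 ZF=0 PC=4
Step 5: PC=4 exec 'JNZ 2'. After: A=3 B=0 C=0 D=0 ZF=0 PC=2
Step 6: PC=2 exec 'MUL D, C'. After: A=3 B=0 C=0 D=0 ZF=1 PC=3
Step 7: PC=3 exec 'SUB A, 1'. After: A=2 B=0 C=0 D=0 ZF=0 PC=4
Step 8: PC=4 exec 'JNZ 2'. After: A=2 B=0 C=0 D=0 ZF=0 PC=2
Step 9: PC=2 exec 'MUL D, C'. After: A=2 B=0 C=0 D=0 ZF=1 PC=3
Step 10: PC=3 exec 'SUB A, 1'. After: A=1 B=0 C=0 D=0 ZF=0 PC=4
Step 11: PC=4 exec 'JNZ 2'. After: A=1 B=0 C=0 D=0 ZF=0 PC=2
Step 12: PC=2 exec 'MUL D, C'. After: A=1 B=0 C=0 D=0 ZF=1 PC=3
Step 13: PC=3 exec 'SUB A, 1'. After: A=0 B=0 C=0 D=0 ZF=1 PC=4
Step 14: PC=4 exec 'JNZ 2'. After: A=0 B=0 C=0 D=0 ZF=1 PC=5
Step 15: PC=5 exec 'ADD C, 3'. After: A=0 B=0 C=3 D=0 ZF=0 PC=6
Step 16: PC=6 exec 'MOV B, 5'. After: A=0 B=5 C=3 D=0 ZF=0 PC=7
Step 17: PC=7 exec 'ADD B, 3'. After: A=0 B=8 C=3 D=0 ZF=0 PC=8
Step 18: PC=8 exec 'MOV C, 2'. After: A=0 B=8 C=2 D=0 ZF=0 PC=9
Step 19: PC=9 exec 'ADD D, 1'. After: A=0 B=8 C=2 D=1 ZF=0 PC=10
Step 20: PC=10 exec 'ADD B, 6'. After: A=0 B=14 C=2 D=1 ZF=0 PC=11
Step 21: PC=11 exec 'HALT'. After: A=0 B=14 C=2 D=1 ZF=0 PC=11 HALTED

Answer: yes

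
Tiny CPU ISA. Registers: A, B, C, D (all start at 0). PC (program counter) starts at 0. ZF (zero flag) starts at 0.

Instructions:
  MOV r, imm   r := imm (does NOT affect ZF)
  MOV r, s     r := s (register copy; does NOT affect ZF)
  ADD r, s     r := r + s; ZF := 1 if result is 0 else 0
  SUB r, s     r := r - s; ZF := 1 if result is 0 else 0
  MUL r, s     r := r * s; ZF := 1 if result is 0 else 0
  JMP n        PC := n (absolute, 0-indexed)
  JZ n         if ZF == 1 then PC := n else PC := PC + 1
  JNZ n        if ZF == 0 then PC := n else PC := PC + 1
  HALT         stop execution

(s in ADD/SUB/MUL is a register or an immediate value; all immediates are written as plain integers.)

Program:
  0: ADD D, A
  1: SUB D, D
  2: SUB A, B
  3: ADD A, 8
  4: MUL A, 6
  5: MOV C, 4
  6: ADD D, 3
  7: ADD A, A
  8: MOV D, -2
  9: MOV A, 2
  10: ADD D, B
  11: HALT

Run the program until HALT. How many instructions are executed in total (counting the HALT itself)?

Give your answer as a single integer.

Step 1: PC=0 exec 'ADD D, A'. After: A=0 B=0 C=0 D=0 ZF=1 PC=1
Step 2: PC=1 exec 'SUB D, D'. After: A=0 B=0 C=0 D=0 ZF=1 PC=2
Step 3: PC=2 exec 'SUB A, B'. After: A=0 B=0 C=0 D=0 ZF=1 PC=3
Step 4: PC=3 exec 'ADD A, 8'. After: A=8 B=0 C=0 D=0 ZF=0 PC=4
Step 5: PC=4 exec 'MUL A, 6'. After: A=48 B=0 C=0 D=0 ZF=0 PC=5
Step 6: PC=5 exec 'MOV C, 4'. After: A=48 B=0 C=4 D=0 ZF=0 PC=6
Step 7: PC=6 exec 'ADD D, 3'. After: A=48 B=0 C=4 D=3 ZF=0 PC=7
Step 8: PC=7 exec 'ADD A, A'. After: A=96 B=0 C=4 D=3 ZF=0 PC=8
Step 9: PC=8 exec 'MOV D, -2'. After: A=96 B=0 C=4 D=-2 ZF=0 PC=9
Step 10: PC=9 exec 'MOV A, 2'. After: A=2 B=0 C=4 D=-2 ZF=0 PC=10
Step 11: PC=10 exec 'ADD D, B'. After: A=2 B=0 C=4 D=-2 ZF=0 PC=11
Step 12: PC=11 exec 'HALT'. After: A=2 B=0 C=4 D=-2 ZF=0 PC=11 HALTED
Total instructions executed: 12

Answer: 12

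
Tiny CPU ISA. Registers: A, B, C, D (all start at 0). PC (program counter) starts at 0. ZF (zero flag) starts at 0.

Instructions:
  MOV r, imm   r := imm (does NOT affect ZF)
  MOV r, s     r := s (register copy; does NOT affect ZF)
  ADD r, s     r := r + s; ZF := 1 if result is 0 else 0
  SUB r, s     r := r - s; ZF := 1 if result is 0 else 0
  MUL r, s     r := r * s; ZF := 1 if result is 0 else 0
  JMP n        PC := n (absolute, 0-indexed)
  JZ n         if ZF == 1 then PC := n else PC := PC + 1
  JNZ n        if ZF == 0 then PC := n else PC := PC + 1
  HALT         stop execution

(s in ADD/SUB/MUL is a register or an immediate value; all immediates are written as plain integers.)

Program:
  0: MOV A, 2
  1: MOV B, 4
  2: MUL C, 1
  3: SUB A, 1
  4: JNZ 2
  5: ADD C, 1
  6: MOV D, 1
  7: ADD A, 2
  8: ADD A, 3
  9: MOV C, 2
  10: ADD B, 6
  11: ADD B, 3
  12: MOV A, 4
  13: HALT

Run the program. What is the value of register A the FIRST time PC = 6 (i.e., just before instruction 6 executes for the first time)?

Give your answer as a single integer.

Step 1: PC=0 exec 'MOV A, 2'. After: A=2 B=0 C=0 D=0 ZF=0 PC=1
Step 2: PC=1 exec 'MOV B, 4'. After: A=2 B=4 C=0 D=0 ZF=0 PC=2
Step 3: PC=2 exec 'MUL C, 1'. After: A=2 B=4 C=0 D=0 ZF=1 PC=3
Step 4: PC=3 exec 'SUB A, 1'. After: A=1 B=4 C=0 D=0 ZF=0 PC=4
Step 5: PC=4 exec 'JNZ 2'. After: A=1 B=4 C=0 D=0 ZF=0 PC=2
Step 6: PC=2 exec 'MUL C, 1'. After: A=1 B=4 C=0 D=0 ZF=1 PC=3
Step 7: PC=3 exec 'SUB A, 1'. After: A=0 B=4 C=0 D=0 ZF=1 PC=4
Step 8: PC=4 exec 'JNZ 2'. After: A=0 B=4 C=0 D=0 ZF=1 PC=5
Step 9: PC=5 exec 'ADD C, 1'. After: A=0 B=4 C=1 D=0 ZF=0 PC=6
First time PC=6: A=0

0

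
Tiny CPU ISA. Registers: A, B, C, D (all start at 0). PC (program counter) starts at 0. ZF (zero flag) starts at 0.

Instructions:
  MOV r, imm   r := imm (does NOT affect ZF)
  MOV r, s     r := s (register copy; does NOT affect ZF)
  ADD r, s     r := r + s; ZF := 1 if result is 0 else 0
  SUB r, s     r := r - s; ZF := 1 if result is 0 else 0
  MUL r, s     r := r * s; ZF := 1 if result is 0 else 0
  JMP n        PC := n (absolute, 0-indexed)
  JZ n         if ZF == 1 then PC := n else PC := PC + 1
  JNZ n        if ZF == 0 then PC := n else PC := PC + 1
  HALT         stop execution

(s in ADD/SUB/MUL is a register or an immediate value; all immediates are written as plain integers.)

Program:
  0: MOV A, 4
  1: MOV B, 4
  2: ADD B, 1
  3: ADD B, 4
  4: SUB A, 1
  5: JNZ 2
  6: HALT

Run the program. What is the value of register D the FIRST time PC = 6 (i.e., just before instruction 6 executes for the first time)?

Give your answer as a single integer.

Step 1: PC=0 exec 'MOV A, 4'. After: A=4 B=0 C=0 D=0 ZF=0 PC=1
Step 2: PC=1 exec 'MOV B, 4'. After: A=4 B=4 C=0 D=0 ZF=0 PC=2
Step 3: PC=2 exec 'ADD B, 1'. After: A=4 B=5 C=0 D=0 ZF=0 PC=3
Step 4: PC=3 exec 'ADD B, 4'. After: A=4 B=9 C=0 D=0 ZF=0 PC=4
Step 5: PC=4 exec 'SUB A, 1'. After: A=3 B=9 C=0 D=0 ZF=0 PC=5
Step 6: PC=5 exec 'JNZ 2'. After: A=3 B=9 C=0 D=0 ZF=0 PC=2
Step 7: PC=2 exec 'ADD B, 1'. After: A=3 B=10 C=0 D=0 ZF=0 PC=3
Step 8: PC=3 exec 'ADD B, 4'. After: A=3 B=14 C=0 D=0 ZF=0 PC=4
Step 9: PC=4 exec 'SUB A, 1'. After: A=2 B=14 C=0 D=0 ZF=0 PC=5
Step 10: PC=5 exec 'JNZ 2'. After: A=2 B=14 C=0 D=0 ZF=0 PC=2
Step 11: PC=2 exec 'ADD B, 1'. After: A=2 B=15 C=0 D=0 ZF=0 PC=3
Step 12: PC=3 exec 'ADD B, 4'. After: A=2 B=19 C=0 D=0 ZF=0 PC=4
Step 13: PC=4 exec 'SUB A, 1'. After: A=1 B=19 C=0 D=0 ZF=0 PC=5
Step 14: PC=5 exec 'JNZ 2'. After: A=1 B=19 C=0 D=0 ZF=0 PC=2
Step 15: PC=2 exec 'ADD B, 1'. After: A=1 B=20 C=0 D=0 ZF=0 PC=3
Step 16: PC=3 exec 'ADD B, 4'. After: A=1 B=24 C=0 D=0 ZF=0 PC=4
Step 17: PC=4 exec 'SUB A, 1'. After: A=0 B=24 C=0 D=0 ZF=1 PC=5
Step 18: PC=5 exec 'JNZ 2'. After: A=0 B=24 C=0 D=0 ZF=1 PC=6
First time PC=6: D=0

0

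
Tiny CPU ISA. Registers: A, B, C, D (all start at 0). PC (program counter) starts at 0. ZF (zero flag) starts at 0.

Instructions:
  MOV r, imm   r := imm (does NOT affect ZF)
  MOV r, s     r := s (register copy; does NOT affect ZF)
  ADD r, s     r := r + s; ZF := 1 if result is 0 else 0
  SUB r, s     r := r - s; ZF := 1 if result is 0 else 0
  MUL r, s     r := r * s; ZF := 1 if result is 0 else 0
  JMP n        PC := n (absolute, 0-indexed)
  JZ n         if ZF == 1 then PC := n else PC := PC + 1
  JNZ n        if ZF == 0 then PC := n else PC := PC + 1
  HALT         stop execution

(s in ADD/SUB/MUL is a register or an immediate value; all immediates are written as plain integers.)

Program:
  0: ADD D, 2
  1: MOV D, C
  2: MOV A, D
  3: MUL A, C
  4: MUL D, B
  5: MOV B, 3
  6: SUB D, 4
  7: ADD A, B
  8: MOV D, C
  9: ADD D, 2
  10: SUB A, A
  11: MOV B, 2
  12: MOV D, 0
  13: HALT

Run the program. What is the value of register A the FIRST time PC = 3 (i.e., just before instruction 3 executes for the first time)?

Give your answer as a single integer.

Step 1: PC=0 exec 'ADD D, 2'. After: A=0 B=0 C=0 D=2 ZF=0 PC=1
Step 2: PC=1 exec 'MOV D, C'. After: A=0 B=0 C=0 D=0 ZF=0 PC=2
Step 3: PC=2 exec 'MOV A, D'. After: A=0 B=0 C=0 D=0 ZF=0 PC=3
First time PC=3: A=0

0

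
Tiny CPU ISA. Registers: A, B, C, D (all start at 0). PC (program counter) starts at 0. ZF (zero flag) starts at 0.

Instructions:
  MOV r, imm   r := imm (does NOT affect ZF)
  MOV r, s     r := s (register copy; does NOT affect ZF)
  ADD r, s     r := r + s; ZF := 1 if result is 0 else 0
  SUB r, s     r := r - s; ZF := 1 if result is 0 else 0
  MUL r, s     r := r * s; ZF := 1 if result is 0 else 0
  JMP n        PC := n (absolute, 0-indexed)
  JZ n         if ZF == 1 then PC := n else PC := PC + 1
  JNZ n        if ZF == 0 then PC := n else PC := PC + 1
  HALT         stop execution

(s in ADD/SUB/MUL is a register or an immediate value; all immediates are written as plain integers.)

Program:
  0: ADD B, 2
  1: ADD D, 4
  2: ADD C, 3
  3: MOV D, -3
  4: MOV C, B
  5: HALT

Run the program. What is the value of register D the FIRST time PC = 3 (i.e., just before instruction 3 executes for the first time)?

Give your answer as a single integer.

Step 1: PC=0 exec 'ADD B, 2'. After: A=0 B=2 C=0 D=0 ZF=0 PC=1
Step 2: PC=1 exec 'ADD D, 4'. After: A=0 B=2 C=0 D=4 ZF=0 PC=2
Step 3: PC=2 exec 'ADD C, 3'. After: A=0 B=2 C=3 D=4 ZF=0 PC=3
First time PC=3: D=4

4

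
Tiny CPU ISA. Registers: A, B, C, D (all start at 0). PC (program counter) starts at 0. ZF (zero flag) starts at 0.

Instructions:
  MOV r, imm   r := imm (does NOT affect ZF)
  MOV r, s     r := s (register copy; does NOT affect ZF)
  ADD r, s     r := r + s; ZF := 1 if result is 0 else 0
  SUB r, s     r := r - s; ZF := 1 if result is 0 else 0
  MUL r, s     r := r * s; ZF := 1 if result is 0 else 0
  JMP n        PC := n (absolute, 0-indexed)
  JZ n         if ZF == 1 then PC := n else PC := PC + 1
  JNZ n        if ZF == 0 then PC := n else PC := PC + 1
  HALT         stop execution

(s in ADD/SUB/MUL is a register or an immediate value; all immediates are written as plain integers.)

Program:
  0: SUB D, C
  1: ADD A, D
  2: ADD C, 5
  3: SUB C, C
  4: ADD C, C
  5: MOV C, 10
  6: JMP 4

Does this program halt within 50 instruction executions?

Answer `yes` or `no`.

Step 1: PC=0 exec 'SUB D, C'. After: A=0 B=0 C=0 D=0 ZF=1 PC=1
Step 2: PC=1 exec 'ADD A, D'. After: A=0 B=0 C=0 D=0 ZF=1 PC=2
Step 3: PC=2 exec 'ADD C, 5'. After: A=0 B=0 C=5 D=0 ZF=0 PC=3
Step 4: PC=3 exec 'SUB C, C'. After: A=0 B=0 C=0 D=0 ZF=1 PC=4
Step 5: PC=4 exec 'ADD C, C'. After: A=0 B=0 C=0 D=0 ZF=1 PC=5
Step 6: PC=5 exec 'MOV C, 10'. After: A=0 B=0 C=10 D=0 ZF=1 PC=6
Step 7: PC=6 exec 'JMP 4'. After: A=0 B=0 C=10 D=0 ZF=1 PC=4
Step 8: PC=4 exec 'ADD C, C'. After: A=0 B=0 C=20 D=0 ZF=0 PC=5
Step 9: PC=5 exec 'MOV C, 10'. After: A=0 B=0 C=10 D=0 ZF=0 PC=6
Step 10: PC=6 exec 'JMP 4'. After: A=0 B=0 C=10 D=0 ZF=0 PC=4
Step 11: PC=4 exec 'ADD C, C'. After: A=0 B=0 C=20 D=0 ZF=0 PC=5
State after step 11 equals state after step 8: the program is in a cycle of length 3 and will never halt.

Answer: no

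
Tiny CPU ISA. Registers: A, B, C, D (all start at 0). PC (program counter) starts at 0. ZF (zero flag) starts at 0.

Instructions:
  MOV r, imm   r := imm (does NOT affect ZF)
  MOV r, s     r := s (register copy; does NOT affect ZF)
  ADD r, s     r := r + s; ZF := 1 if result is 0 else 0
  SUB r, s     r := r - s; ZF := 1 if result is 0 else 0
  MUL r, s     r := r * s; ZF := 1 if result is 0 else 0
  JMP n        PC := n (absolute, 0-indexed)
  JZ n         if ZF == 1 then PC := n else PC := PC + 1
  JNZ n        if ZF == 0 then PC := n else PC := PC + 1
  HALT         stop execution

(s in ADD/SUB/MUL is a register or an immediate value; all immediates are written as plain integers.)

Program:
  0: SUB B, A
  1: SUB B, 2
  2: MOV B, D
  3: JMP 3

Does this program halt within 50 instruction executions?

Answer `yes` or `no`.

Answer: no

Derivation:
Step 1: PC=0 exec 'SUB B, A'. After: A=0 B=0 C=0 D=0 ZF=1 PC=1
Step 2: PC=1 exec 'SUB B, 2'. After: A=0 B=-2 C=0 D=0 ZF=0 PC=2
Step 3: PC=2 exec 'MOV B, D'. After: A=0 B=0 C=0 D=0 ZF=0 PC=3
Step 4: PC=3 exec 'JMP 3'. After: A=0 B=0 C=0 D=0 ZF=0 PC=3
State after step 4 equals state after step 3: the program is in a cycle of length 1 and will never halt.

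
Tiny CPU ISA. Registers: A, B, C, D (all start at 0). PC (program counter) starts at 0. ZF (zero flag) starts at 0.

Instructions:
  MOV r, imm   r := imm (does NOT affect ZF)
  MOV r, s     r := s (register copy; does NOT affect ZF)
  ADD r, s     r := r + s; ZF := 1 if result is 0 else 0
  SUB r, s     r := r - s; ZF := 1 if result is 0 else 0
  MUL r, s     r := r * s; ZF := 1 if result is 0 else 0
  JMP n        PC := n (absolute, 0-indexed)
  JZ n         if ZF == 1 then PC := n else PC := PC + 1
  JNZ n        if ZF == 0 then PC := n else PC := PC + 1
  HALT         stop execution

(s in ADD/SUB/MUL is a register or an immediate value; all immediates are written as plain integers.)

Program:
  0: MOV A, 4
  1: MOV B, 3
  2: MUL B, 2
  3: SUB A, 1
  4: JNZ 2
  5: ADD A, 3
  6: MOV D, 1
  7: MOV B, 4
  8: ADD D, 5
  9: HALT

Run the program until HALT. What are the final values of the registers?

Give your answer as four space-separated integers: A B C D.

Answer: 3 4 0 6

Derivation:
Step 1: PC=0 exec 'MOV A, 4'. After: A=4 B=0 C=0 D=0 ZF=0 PC=1
Step 2: PC=1 exec 'MOV B, 3'. After: A=4 B=3 C=0 D=0 ZF=0 PC=2
Step 3: PC=2 exec 'MUL B, 2'. After: A=4 B=6 C=0 D=0 ZF=0 PC=3
Step 4: PC=3 exec 'SUB A, 1'. After: A=3 B=6 C=0 D=0 ZF=0 PC=4
Step 5: PC=4 exec 'JNZ 2'. After: A=3 B=6 C=0 D=0 ZF=0 PC=2
Step 6: PC=2 exec 'MUL B, 2'. After: A=3 B=12 C=0 D=0 ZF=0 PC=3
Step 7: PC=3 exec 'SUB A, 1'. After: A=2 B=12 C=0 D=0 ZF=0 PC=4
Step 8: PC=4 exec 'JNZ 2'. After: A=2 B=12 C=0 D=0 ZF=0 PC=2
Step 9: PC=2 exec 'MUL B, 2'. After: A=2 B=24 C=0 D=0 ZF=0 PC=3
Step 10: PC=3 exec 'SUB A, 1'. After: A=1 B=24 C=0 D=0 ZF=0 PC=4
Step 11: PC=4 exec 'JNZ 2'. After: A=1 B=24 C=0 D=0 ZF=0 PC=2
Step 12: PC=2 exec 'MUL B, 2'. After: A=1 B=48 C=0 D=0 ZF=0 PC=3
Step 13: PC=3 exec 'SUB A, 1'. After: A=0 B=48 C=0 D=0 ZF=1 PC=4
Step 14: PC=4 exec 'JNZ 2'. After: A=0 B=48 C=0 D=0 ZF=1 PC=5
Step 15: PC=5 exec 'ADD A, 3'. After: A=3 B=48 C=0 D=0 ZF=0 PC=6
Step 16: PC=6 exec 'MOV D, 1'. After: A=3 B=48 C=0 D=1 ZF=0 PC=7
Step 17: PC=7 exec 'MOV B, 4'. After: A=3 B=4 C=0 D=1 ZF=0 PC=8
Step 18: PC=8 exec 'ADD D, 5'. After: A=3 B=4 C=0 D=6 ZF=0 PC=9
Step 19: PC=9 exec 'HALT'. After: A=3 B=4 C=0 D=6 ZF=0 PC=9 HALTED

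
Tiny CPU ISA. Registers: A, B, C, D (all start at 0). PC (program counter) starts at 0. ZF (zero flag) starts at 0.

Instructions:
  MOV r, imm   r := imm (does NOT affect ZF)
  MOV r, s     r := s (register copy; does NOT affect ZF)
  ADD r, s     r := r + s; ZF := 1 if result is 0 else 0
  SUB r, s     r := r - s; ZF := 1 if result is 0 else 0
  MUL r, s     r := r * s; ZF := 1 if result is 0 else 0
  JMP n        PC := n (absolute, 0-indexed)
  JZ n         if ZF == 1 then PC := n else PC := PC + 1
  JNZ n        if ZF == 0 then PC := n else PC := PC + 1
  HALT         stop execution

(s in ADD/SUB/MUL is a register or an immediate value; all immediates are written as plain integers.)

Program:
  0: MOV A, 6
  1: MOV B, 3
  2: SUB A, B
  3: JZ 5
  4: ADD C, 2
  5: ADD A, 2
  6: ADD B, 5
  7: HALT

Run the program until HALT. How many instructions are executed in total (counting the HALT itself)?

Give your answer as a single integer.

Step 1: PC=0 exec 'MOV A, 6'. After: A=6 B=0 C=0 D=0 ZF=0 PC=1
Step 2: PC=1 exec 'MOV B, 3'. After: A=6 B=3 C=0 D=0 ZF=0 PC=2
Step 3: PC=2 exec 'SUB A, B'. After: A=3 B=3 C=0 D=0 ZF=0 PC=3
Step 4: PC=3 exec 'JZ 5'. After: A=3 B=3 C=0 D=0 ZF=0 PC=4
Step 5: PC=4 exec 'ADD C, 2'. After: A=3 B=3 C=2 D=0 ZF=0 PC=5
Step 6: PC=5 exec 'ADD A, 2'. After: A=5 B=3 C=2 D=0 ZF=0 PC=6
Step 7: PC=6 exec 'ADD B, 5'. After: A=5 B=8 C=2 D=0 ZF=0 PC=7
Step 8: PC=7 exec 'HALT'. After: A=5 B=8 C=2 D=0 ZF=0 PC=7 HALTED
Total instructions executed: 8

Answer: 8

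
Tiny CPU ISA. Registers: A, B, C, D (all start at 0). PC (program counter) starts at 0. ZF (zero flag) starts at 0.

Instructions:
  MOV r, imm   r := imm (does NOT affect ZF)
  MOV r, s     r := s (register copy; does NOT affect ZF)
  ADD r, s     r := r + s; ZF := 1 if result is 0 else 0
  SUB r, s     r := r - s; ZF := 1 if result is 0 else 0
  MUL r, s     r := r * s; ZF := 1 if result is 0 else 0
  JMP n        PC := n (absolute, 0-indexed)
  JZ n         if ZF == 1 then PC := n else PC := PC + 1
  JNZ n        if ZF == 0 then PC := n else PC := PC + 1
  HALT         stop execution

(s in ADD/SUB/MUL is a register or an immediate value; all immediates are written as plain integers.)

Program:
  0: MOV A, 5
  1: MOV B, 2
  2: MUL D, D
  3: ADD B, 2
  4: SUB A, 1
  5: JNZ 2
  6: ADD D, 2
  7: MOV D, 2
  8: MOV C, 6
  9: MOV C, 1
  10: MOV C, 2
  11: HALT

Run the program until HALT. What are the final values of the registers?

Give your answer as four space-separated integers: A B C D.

Step 1: PC=0 exec 'MOV A, 5'. After: A=5 B=0 C=0 D=0 ZF=0 PC=1
Step 2: PC=1 exec 'MOV B, 2'. After: A=5 B=2 C=0 D=0 ZF=0 PC=2
Step 3: PC=2 exec 'MUL D, D'. After: A=5 B=2 C=0 D=0 ZF=1 PC=3
Step 4: PC=3 exec 'ADD B, 2'. After: A=5 B=4 C=0 D=0 ZF=0 PC=4
Step 5: PC=4 exec 'SUB A, 1'. After: A=4 B=4 C=0 D=0 ZF=0 PC=5
Step 6: PC=5 exec 'JNZ 2'. After: A=4 B=4 C=0 D=0 ZF=0 PC=2
Step 7: PC=2 exec 'MUL D, D'. After: A=4 B=4 C=0 D=0 ZF=1 PC=3
Step 8: PC=3 exec 'ADD B, 2'. After: A=4 B=6 C=0 D=0 ZF=0 PC=4
Step 9: PC=4 exec 'SUB A, 1'. After: A=3 B=6 C=0 D=0 ZF=0 PC=5
Step 10: PC=5 exec 'JNZ 2'. After: A=3 B=6 C=0 D=0 ZF=0 PC=2
Step 11: PC=2 exec 'MUL D, D'. After: A=3 B=6 C=0 D=0 ZF=1 PC=3
Step 12: PC=3 exec 'ADD B, 2'. After: A=3 B=8 C=0 D=0 ZF=0 PC=4
Step 13: PC=4 exec 'SUB A, 1'. After: A=2 B=8 C=0 D=0 ZF=0 PC=5
Step 14: PC=5 exec 'JNZ 2'. After: A=2 B=8 C=0 D=0 ZF=0 PC=2
Step 15: PC=2 exec 'MUL D, D'. After: A=2 B=8 C=0 D=0 ZF=1 PC=3
Step 16: PC=3 exec 'ADD B, 2'. After: A=2 B=10 C=0 D=0 ZF=0 PC=4
Step 17: PC=4 exec 'SUB A, 1'. After: A=1 B=10 C=0 D=0 ZF=0 PC=5
Step 18: PC=5 exec 'JNZ 2'. After: A=1 B=10 C=0 D=0 ZF=0 PC=2
Step 19: PC=2 exec 'MUL D, D'. After: A=1 B=10 C=0 D=0 ZF=1 PC=3
Step 20: PC=3 exec 'ADD B, 2'. After: A=1 B=12 C=0 D=0 ZF=0 PC=4
Step 21: PC=4 exec 'SUB A, 1'. After: A=0 B=12 C=0 D=0 ZF=1 PC=5
Step 22: PC=5 exec 'JNZ 2'. After: A=0 B=12 C=0 D=0 ZF=1 PC=6
Step 23: PC=6 exec 'ADD D, 2'. After: A=0 B=12 C=0 D=2 ZF=0 PC=7
Step 24: PC=7 exec 'MOV D, 2'. After: A=0 B=12 C=0 D=2 ZF=0 PC=8
Step 25: PC=8 exec 'MOV C, 6'. After: A=0 B=12 C=6 D=2 ZF=0 PC=9
Step 26: PC=9 exec 'MOV C, 1'. After: A=0 B=12 C=1 D=2 ZF=0 PC=10
Step 27: PC=10 exec 'MOV C, 2'. After: A=0 B=12 C=2 D=2 ZF=0 PC=11
Step 28: PC=11 exec 'HALT'. After: A=0 B=12 C=2 D=2 ZF=0 PC=11 HALTED

Answer: 0 12 2 2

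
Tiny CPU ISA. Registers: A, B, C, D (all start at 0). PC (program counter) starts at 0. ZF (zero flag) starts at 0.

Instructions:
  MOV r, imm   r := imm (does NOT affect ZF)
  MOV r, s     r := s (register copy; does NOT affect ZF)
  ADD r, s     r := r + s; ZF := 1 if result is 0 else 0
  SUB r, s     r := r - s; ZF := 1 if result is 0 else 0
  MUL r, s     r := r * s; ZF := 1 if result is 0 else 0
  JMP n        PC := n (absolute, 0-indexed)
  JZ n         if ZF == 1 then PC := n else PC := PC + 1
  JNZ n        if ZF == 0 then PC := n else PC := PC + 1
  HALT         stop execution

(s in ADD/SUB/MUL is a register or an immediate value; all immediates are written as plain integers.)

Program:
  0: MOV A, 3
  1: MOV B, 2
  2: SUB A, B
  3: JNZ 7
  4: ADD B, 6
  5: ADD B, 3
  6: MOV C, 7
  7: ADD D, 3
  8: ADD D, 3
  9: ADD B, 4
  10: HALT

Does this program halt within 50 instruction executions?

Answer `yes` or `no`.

Step 1: PC=0 exec 'MOV A, 3'. After: A=3 B=0 C=0 D=0 ZF=0 PC=1
Step 2: PC=1 exec 'MOV B, 2'. After: A=3 B=2 C=0 D=0 ZF=0 PC=2
Step 3: PC=2 exec 'SUB A, B'. After: A=1 B=2 C=0 D=0 ZF=0 PC=3
Step 4: PC=3 exec 'JNZ 7'. After: A=1 B=2 C=0 D=0 ZF=0 PC=7
Step 5: PC=7 exec 'ADD D, 3'. After: A=1 B=2 C=0 D=3 ZF=0 PC=8
Step 6: PC=8 exec 'ADD D, 3'. After: A=1 B=2 C=0 D=6 ZF=0 PC=9
Step 7: PC=9 exec 'ADD B, 4'. After: A=1 B=6 C=0 D=6 ZF=0 PC=10
Step 8: PC=10 exec 'HALT'. After: A=1 B=6 C=0 D=6 ZF=0 PC=10 HALTED

Answer: yes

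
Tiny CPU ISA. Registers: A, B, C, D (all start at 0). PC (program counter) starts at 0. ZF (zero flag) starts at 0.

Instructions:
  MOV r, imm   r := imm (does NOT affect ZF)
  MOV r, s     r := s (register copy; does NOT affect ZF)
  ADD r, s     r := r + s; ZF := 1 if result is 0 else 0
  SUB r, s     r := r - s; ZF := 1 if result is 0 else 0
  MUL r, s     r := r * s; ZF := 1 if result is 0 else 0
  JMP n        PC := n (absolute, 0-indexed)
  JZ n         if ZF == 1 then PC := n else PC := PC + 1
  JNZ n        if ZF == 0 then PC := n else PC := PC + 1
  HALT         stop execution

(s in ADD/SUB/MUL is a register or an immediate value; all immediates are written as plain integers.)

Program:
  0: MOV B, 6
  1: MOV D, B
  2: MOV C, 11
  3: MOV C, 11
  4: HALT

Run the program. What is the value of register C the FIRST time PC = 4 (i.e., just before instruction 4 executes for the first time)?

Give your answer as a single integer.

Step 1: PC=0 exec 'MOV B, 6'. After: A=0 B=6 C=0 D=0 ZF=0 PC=1
Step 2: PC=1 exec 'MOV D, B'. After: A=0 B=6 C=0 D=6 ZF=0 PC=2
Step 3: PC=2 exec 'MOV C, 11'. After: A=0 B=6 C=11 D=6 ZF=0 PC=3
Step 4: PC=3 exec 'MOV C, 11'. After: A=0 B=6 C=11 D=6 ZF=0 PC=4
First time PC=4: C=11

11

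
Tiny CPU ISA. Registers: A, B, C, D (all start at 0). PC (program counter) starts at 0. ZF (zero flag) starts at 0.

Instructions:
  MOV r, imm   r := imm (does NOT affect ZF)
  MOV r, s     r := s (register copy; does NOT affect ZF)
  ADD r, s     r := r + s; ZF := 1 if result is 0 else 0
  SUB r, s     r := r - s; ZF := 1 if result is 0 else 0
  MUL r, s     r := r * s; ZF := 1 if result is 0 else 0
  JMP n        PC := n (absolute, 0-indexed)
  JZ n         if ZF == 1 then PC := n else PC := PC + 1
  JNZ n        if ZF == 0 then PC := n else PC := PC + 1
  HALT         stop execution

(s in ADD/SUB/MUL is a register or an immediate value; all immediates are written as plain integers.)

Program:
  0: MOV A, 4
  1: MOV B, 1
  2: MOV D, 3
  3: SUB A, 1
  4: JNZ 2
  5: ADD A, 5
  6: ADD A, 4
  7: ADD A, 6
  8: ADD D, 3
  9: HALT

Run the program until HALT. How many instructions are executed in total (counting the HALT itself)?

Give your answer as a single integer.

Step 1: PC=0 exec 'MOV A, 4'. After: A=4 B=0 C=0 D=0 ZF=0 PC=1
Step 2: PC=1 exec 'MOV B, 1'. After: A=4 B=1 C=0 D=0 ZF=0 PC=2
Step 3: PC=2 exec 'MOV D, 3'. After: A=4 B=1 C=0 D=3 ZF=0 PC=3
Step 4: PC=3 exec 'SUB A, 1'. After: A=3 B=1 C=0 D=3 ZF=0 PC=4
Step 5: PC=4 exec 'JNZ 2'. After: A=3 B=1 C=0 D=3 ZF=0 PC=2
Step 6: PC=2 exec 'MOV D, 3'. After: A=3 B=1 C=0 D=3 ZF=0 PC=3
Step 7: PC=3 exec 'SUB A, 1'. After: A=2 B=1 C=0 D=3 ZF=0 PC=4
Step 8: PC=4 exec 'JNZ 2'. After: A=2 B=1 C=0 D=3 ZF=0 PC=2
Step 9: PC=2 exec 'MOV D, 3'. After: A=2 B=1 C=0 D=3 ZF=0 PC=3
Step 10: PC=3 exec 'SUB A, 1'. After: A=1 B=1 C=0 D=3 ZF=0 PC=4
Step 11: PC=4 exec 'JNZ 2'. After: A=1 B=1 C=0 D=3 ZF=0 PC=2
Step 12: PC=2 exec 'MOV D, 3'. After: A=1 B=1 C=0 D=3 ZF=0 PC=3
Step 13: PC=3 exec 'SUB A, 1'. After: A=0 B=1 C=0 D=3 ZF=1 PC=4
Step 14: PC=4 exec 'JNZ 2'. After: A=0 B=1 C=0 D=3 ZF=1 PC=5
Step 15: PC=5 exec 'ADD A, 5'. After: A=5 B=1 C=0 D=3 ZF=0 PC=6
Step 16: PC=6 exec 'ADD A, 4'. After: A=9 B=1 C=0 D=3 ZF=0 PC=7
Step 17: PC=7 exec 'ADD A, 6'. After: A=15 B=1 C=0 D=3 ZF=0 PC=8
Step 18: PC=8 exec 'ADD D, 3'. After: A=15 B=1 C=0 D=6 ZF=0 PC=9
Step 19: PC=9 exec 'HALT'. After: A=15 B=1 C=0 D=6 ZF=0 PC=9 HALTED
Total instructions executed: 19

Answer: 19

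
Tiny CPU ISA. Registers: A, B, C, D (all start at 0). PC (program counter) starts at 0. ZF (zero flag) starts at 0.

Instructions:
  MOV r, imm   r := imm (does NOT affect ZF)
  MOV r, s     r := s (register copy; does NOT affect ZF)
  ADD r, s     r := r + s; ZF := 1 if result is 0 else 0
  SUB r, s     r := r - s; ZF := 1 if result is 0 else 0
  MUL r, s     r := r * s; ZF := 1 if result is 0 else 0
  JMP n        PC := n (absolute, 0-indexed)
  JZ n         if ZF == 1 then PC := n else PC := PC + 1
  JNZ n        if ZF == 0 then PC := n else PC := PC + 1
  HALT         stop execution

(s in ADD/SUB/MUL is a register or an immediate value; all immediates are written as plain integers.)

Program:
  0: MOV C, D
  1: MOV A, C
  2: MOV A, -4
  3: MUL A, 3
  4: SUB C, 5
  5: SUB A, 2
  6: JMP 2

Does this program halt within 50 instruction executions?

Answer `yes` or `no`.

Step 1: PC=0 exec 'MOV C, D'. After: A=0 B=0 C=0 D=0 ZF=0 PC=1
Step 2: PC=1 exec 'MOV A, C'. After: A=0 B=0 C=0 D=0 ZF=0 PC=2
Step 3: PC=2 exec 'MOV A, -4'. After: A=-4 B=0 C=0 D=0 ZF=0 PC=3
Step 4: PC=3 exec 'MUL A, 3'. After: A=-12 B=0 C=0 D=0 ZF=0 PC=4
Step 5: PC=4 exec 'SUB C, 5'. After: A=-12 B=0 C=-5 D=0 ZF=0 PC=5
Step 6: PC=5 exec 'SUB A, 2'. After: A=-14 B=0 C=-5 D=0 ZF=0 PC=6
Step 7: PC=6 exec 'JMP 2'. After: A=-14 B=0 C=-5 D=0 ZF=0 PC=2
Step 8: PC=2 exec 'MOV A, -4'. After: A=-4 B=0 C=-5 D=0 ZF=0 PC=3
Step 9: PC=3 exec 'MUL A, 3'. After: A=-12 B=0 C=-5 D=0 ZF=0 PC=4
Step 10: PC=4 exec 'SUB C, 5'. After: A=-12 B=0 C=-10 D=0 ZF=0 PC=5
Step 11: PC=5 exec 'SUB A, 2'. After: A=-14 B=0 C=-10 D=0 ZF=0 PC=6
Step 12: PC=6 exec 'JMP 2'. After: A=-14 B=0 C=-10 D=0 ZF=0 PC=2
Step 13: PC=2 exec 'MOV A, -4'. After: A=-4 B=0 C=-10 D=0 ZF=0 PC=3
Step 14: PC=3 exec 'MUL A, 3'. After: A=-12 B=0 C=-10 D=0 ZF=0 PC=4
Step 15: PC=4 exec 'SUB C, 5'. After: A=-12 B=0 C=-15 D=0 ZF=0 PC=5
After 50 steps: not halted. PC revisits the same instructions with no path to HALT; will never halt.

Answer: no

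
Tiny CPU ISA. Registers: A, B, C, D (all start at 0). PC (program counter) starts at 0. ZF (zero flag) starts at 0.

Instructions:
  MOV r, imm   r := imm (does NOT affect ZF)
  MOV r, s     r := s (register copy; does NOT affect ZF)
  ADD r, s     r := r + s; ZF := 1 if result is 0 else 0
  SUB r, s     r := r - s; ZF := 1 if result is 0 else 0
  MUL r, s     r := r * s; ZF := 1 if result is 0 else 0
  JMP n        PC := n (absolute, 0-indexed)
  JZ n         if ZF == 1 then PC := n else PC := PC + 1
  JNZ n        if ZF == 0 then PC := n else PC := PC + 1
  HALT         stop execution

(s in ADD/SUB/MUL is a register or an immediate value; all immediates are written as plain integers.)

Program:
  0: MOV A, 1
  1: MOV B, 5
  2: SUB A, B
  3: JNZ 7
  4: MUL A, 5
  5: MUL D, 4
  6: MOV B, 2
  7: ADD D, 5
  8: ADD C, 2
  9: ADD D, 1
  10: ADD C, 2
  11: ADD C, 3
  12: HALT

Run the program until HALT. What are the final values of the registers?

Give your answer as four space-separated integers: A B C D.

Answer: -4 5 7 6

Derivation:
Step 1: PC=0 exec 'MOV A, 1'. After: A=1 B=0 C=0 D=0 ZF=0 PC=1
Step 2: PC=1 exec 'MOV B, 5'. After: A=1 B=5 C=0 D=0 ZF=0 PC=2
Step 3: PC=2 exec 'SUB A, B'. After: A=-4 B=5 C=0 D=0 ZF=0 PC=3
Step 4: PC=3 exec 'JNZ 7'. After: A=-4 B=5 C=0 D=0 ZF=0 PC=7
Step 5: PC=7 exec 'ADD D, 5'. After: A=-4 B=5 C=0 D=5 ZF=0 PC=8
Step 6: PC=8 exec 'ADD C, 2'. After: A=-4 B=5 C=2 D=5 ZF=0 PC=9
Step 7: PC=9 exec 'ADD D, 1'. After: A=-4 B=5 C=2 D=6 ZF=0 PC=10
Step 8: PC=10 exec 'ADD C, 2'. After: A=-4 B=5 C=4 D=6 ZF=0 PC=11
Step 9: PC=11 exec 'ADD C, 3'. After: A=-4 B=5 C=7 D=6 ZF=0 PC=12
Step 10: PC=12 exec 'HALT'. After: A=-4 B=5 C=7 D=6 ZF=0 PC=12 HALTED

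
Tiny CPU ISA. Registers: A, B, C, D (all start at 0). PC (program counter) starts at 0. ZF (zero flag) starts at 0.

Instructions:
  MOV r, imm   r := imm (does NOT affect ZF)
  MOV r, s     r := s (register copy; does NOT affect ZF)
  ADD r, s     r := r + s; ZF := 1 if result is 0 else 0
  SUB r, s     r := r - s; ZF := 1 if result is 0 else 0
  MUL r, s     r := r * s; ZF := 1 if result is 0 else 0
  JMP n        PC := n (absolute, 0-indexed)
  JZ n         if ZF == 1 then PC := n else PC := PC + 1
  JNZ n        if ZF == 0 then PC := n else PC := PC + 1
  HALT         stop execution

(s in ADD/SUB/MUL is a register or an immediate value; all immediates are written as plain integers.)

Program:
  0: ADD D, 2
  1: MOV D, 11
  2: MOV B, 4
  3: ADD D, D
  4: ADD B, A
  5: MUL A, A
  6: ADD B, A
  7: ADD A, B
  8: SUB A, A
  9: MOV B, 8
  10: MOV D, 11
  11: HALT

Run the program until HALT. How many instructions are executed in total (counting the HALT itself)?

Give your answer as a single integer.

Answer: 12

Derivation:
Step 1: PC=0 exec 'ADD D, 2'. After: A=0 B=0 C=0 D=2 ZF=0 PC=1
Step 2: PC=1 exec 'MOV D, 11'. After: A=0 B=0 C=0 D=11 ZF=0 PC=2
Step 3: PC=2 exec 'MOV B, 4'. After: A=0 B=4 C=0 D=11 ZF=0 PC=3
Step 4: PC=3 exec 'ADD D, D'. After: A=0 B=4 C=0 D=22 ZF=0 PC=4
Step 5: PC=4 exec 'ADD B, A'. After: A=0 B=4 C=0 D=22 ZF=0 PC=5
Step 6: PC=5 exec 'MUL A, A'. After: A=0 B=4 C=0 D=22 ZF=1 PC=6
Step 7: PC=6 exec 'ADD B, A'. After: A=0 B=4 C=0 D=22 ZF=0 PC=7
Step 8: PC=7 exec 'ADD A, B'. After: A=4 B=4 C=0 D=22 ZF=0 PC=8
Step 9: PC=8 exec 'SUB A, A'. After: A=0 B=4 C=0 D=22 ZF=1 PC=9
Step 10: PC=9 exec 'MOV B, 8'. After: A=0 B=8 C=0 D=22 ZF=1 PC=10
Step 11: PC=10 exec 'MOV D, 11'. After: A=0 B=8 C=0 D=11 ZF=1 PC=11
Step 12: PC=11 exec 'HALT'. After: A=0 B=8 C=0 D=11 ZF=1 PC=11 HALTED
Total instructions executed: 12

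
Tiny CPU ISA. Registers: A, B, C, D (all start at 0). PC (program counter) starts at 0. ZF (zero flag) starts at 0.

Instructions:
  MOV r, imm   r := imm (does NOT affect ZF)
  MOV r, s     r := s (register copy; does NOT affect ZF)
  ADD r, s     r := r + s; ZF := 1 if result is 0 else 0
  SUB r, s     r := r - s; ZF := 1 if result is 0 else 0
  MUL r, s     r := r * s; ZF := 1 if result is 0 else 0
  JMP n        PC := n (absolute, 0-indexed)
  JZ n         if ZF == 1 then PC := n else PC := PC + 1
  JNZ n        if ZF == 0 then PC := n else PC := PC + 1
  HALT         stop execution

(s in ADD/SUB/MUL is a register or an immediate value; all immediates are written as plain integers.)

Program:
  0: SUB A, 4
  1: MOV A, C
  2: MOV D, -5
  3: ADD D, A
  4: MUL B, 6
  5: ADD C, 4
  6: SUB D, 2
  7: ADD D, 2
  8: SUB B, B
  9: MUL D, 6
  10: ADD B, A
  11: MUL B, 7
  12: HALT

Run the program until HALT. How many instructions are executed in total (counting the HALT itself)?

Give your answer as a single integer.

Answer: 13

Derivation:
Step 1: PC=0 exec 'SUB A, 4'. After: A=-4 B=0 C=0 D=0 ZF=0 PC=1
Step 2: PC=1 exec 'MOV A, C'. After: A=0 B=0 C=0 D=0 ZF=0 PC=2
Step 3: PC=2 exec 'MOV D, -5'. After: A=0 B=0 C=0 D=-5 ZF=0 PC=3
Step 4: PC=3 exec 'ADD D, A'. After: A=0 B=0 C=0 D=-5 ZF=0 PC=4
Step 5: PC=4 exec 'MUL B, 6'. After: A=0 B=0 C=0 D=-5 ZF=1 PC=5
Step 6: PC=5 exec 'ADD C, 4'. After: A=0 B=0 C=4 D=-5 ZF=0 PC=6
Step 7: PC=6 exec 'SUB D, 2'. After: A=0 B=0 C=4 D=-7 ZF=0 PC=7
Step 8: PC=7 exec 'ADD D, 2'. After: A=0 B=0 C=4 D=-5 ZF=0 PC=8
Step 9: PC=8 exec 'SUB B, B'. After: A=0 B=0 C=4 D=-5 ZF=1 PC=9
Step 10: PC=9 exec 'MUL D, 6'. After: A=0 B=0 C=4 D=-30 ZF=0 PC=10
Step 11: PC=10 exec 'ADD B, A'. After: A=0 B=0 C=4 D=-30 ZF=1 PC=11
Step 12: PC=11 exec 'MUL B, 7'. After: A=0 B=0 C=4 D=-30 ZF=1 PC=12
Step 13: PC=12 exec 'HALT'. After: A=0 B=0 C=4 D=-30 ZF=1 PC=12 HALTED
Total instructions executed: 13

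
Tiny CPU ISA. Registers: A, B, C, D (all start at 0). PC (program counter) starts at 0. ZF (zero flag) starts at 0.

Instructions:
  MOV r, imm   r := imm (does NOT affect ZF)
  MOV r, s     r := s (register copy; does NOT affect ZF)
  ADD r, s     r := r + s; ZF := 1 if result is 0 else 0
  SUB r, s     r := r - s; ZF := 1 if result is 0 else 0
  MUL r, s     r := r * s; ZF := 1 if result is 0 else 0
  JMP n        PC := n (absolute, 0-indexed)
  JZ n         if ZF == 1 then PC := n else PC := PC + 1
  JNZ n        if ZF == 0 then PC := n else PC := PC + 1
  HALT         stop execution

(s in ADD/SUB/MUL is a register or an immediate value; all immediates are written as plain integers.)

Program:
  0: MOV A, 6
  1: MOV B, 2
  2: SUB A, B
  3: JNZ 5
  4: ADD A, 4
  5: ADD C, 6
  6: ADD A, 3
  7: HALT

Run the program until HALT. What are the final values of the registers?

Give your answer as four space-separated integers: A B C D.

Answer: 7 2 6 0

Derivation:
Step 1: PC=0 exec 'MOV A, 6'. After: A=6 B=0 C=0 D=0 ZF=0 PC=1
Step 2: PC=1 exec 'MOV B, 2'. After: A=6 B=2 C=0 D=0 ZF=0 PC=2
Step 3: PC=2 exec 'SUB A, B'. After: A=4 B=2 C=0 D=0 ZF=0 PC=3
Step 4: PC=3 exec 'JNZ 5'. After: A=4 B=2 C=0 D=0 ZF=0 PC=5
Step 5: PC=5 exec 'ADD C, 6'. After: A=4 B=2 C=6 D=0 ZF=0 PC=6
Step 6: PC=6 exec 'ADD A, 3'. After: A=7 B=2 C=6 D=0 ZF=0 PC=7
Step 7: PC=7 exec 'HALT'. After: A=7 B=2 C=6 D=0 ZF=0 PC=7 HALTED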